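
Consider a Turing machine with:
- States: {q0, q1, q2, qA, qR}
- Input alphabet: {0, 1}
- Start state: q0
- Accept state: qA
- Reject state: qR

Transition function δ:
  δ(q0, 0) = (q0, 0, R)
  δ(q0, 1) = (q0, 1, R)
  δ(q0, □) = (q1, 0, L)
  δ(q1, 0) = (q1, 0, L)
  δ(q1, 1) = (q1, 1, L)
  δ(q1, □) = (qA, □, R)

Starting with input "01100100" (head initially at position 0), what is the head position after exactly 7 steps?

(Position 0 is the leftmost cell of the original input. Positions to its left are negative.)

Execution trace (head position shown):
Step 0: [q0]01100100  (head at position 0)
Step 1: move right → 0[q0]1100100  (head at position 1)
Step 2: move right → 01[q0]100100  (head at position 2)
Step 3: move right → 011[q0]00100  (head at position 3)
Step 4: move right → 0110[q0]0100  (head at position 4)
Step 5: move right → 01100[q0]100  (head at position 5)
Step 6: move right → 011001[q0]00  (head at position 6)
Step 7: move right → 0110010[q0]0  (head at position 7)

After 7 steps, the head is at position 7.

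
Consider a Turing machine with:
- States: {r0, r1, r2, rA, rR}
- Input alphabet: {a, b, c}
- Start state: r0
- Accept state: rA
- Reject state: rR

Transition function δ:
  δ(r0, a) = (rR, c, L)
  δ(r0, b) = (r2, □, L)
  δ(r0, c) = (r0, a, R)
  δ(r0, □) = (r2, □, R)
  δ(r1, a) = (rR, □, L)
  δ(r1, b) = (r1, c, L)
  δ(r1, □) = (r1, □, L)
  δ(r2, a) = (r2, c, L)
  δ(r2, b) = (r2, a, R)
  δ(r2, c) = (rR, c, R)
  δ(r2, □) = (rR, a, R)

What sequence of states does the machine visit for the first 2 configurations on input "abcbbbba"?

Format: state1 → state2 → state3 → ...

Execution trace:
Initial: [r0]abcbbbba
Step 1: δ(r0, a) = (rR, c, L) → [rR]□cbcbbbba

The machine reaches the reject state rR and halts.

State sequence: r0 → rR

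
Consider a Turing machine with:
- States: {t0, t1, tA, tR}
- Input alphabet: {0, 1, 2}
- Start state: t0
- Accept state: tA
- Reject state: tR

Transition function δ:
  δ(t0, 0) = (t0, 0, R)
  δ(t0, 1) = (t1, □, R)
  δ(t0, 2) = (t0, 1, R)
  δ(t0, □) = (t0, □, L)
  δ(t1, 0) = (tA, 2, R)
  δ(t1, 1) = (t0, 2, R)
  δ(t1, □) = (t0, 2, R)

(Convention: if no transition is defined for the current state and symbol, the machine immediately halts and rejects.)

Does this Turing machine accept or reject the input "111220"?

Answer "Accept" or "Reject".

Execution trace:
Initial: [t0]111220
Step 1: δ(t0, 1) = (t1, □, R) → □[t1]11220
Step 2: δ(t1, 1) = (t0, 2, R) → □2[t0]1220
Step 3: δ(t0, 1) = (t1, □, R) → □2□[t1]220

No transition is defined for δ(t1, 2). By convention the machine halts and rejects.

Answer: Reject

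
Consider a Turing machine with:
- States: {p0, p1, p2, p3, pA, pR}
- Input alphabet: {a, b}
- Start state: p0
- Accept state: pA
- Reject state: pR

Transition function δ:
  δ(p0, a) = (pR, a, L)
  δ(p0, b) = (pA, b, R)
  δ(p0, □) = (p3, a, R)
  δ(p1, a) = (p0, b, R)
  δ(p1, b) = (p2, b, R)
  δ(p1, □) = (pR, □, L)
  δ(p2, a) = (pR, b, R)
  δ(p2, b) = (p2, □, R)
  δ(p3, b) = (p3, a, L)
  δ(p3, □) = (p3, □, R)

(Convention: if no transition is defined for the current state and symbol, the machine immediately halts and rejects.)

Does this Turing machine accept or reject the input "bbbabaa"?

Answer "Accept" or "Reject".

Execution trace:
Initial: [p0]bbbabaa
Step 1: δ(p0, b) = (pA, b, R) → b[pA]bbabaa

The machine reaches the accept state pA and halts.

Answer: Accept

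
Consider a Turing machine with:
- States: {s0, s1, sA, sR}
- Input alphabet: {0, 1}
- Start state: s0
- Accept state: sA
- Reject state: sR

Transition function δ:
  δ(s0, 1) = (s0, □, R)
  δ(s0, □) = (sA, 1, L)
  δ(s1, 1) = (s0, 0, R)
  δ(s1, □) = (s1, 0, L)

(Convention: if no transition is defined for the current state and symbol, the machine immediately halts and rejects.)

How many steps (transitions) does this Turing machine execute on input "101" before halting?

Execution trace:
Initial: [s0]101
Step 1: δ(s0, 1) = (s0, □, R) → □[s0]01

No transition is defined for δ(s0, 0). By convention the machine halts and rejects.

The machine executed 1 step before halting.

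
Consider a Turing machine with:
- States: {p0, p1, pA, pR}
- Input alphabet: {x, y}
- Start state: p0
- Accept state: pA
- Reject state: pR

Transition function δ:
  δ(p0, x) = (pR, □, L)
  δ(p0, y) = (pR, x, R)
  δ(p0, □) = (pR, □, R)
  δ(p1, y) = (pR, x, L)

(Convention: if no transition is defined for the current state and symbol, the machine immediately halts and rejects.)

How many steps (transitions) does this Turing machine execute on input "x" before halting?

Execution trace:
Initial: [p0]x
Step 1: δ(p0, x) = (pR, □, L) → [pR]□□

The machine reaches the reject state pR and halts.

The machine executed 1 step before halting.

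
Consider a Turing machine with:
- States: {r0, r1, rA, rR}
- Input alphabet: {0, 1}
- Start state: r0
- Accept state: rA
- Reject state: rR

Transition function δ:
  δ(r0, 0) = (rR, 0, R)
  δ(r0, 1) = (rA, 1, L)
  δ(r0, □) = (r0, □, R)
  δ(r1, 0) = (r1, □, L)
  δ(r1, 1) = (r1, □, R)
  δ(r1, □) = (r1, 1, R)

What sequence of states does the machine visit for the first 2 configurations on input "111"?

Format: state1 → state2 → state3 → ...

Execution trace:
Initial: [r0]111
Step 1: δ(r0, 1) = (rA, 1, L) → [rA]□111

The machine reaches the accept state rA and halts.

State sequence: r0 → rA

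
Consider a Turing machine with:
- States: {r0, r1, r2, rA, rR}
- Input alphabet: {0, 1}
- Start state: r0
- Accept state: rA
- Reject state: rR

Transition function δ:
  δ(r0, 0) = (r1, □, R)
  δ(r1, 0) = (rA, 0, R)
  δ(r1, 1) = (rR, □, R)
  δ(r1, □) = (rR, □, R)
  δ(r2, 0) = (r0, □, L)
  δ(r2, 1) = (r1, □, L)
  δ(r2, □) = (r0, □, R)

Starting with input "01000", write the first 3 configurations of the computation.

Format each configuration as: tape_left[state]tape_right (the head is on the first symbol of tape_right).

Transitions applied:
Step 1: δ(r0, 0) = (r1, □, R)
Step 2: δ(r1, 1) = (rR, □, R)

The first 3 configurations are:
[r0]01000 ⊢ □[r1]1000 ⊢ □□[rR]000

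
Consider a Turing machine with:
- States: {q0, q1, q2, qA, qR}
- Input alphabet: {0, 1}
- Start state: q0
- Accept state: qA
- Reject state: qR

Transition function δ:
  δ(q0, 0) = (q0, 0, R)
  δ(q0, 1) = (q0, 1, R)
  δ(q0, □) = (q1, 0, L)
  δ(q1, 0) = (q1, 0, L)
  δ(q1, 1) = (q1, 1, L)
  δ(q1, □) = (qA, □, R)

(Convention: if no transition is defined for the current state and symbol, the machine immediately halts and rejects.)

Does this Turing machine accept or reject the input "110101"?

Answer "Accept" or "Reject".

Execution trace:
Initial: [q0]110101
Step 1: δ(q0, 1) = (q0, 1, R) → 1[q0]10101
Step 2: δ(q0, 1) = (q0, 1, R) → 11[q0]0101
Step 3: δ(q0, 0) = (q0, 0, R) → 110[q0]101
Step 4: δ(q0, 1) = (q0, 1, R) → 1101[q0]01
Step 5: δ(q0, 0) = (q0, 0, R) → 11010[q0]1
Step 6: δ(q0, 1) = (q0, 1, R) → 110101[q0]□
Step 7: δ(q0, □) = (q1, 0, L) → 11010[q1]10
Step 8: δ(q1, 1) = (q1, 1, L) → 1101[q1]010
Step 9: δ(q1, 0) = (q1, 0, L) → 110[q1]1010
Step 10: δ(q1, 1) = (q1, 1, L) → 11[q1]01010
Step 11: δ(q1, 0) = (q1, 0, L) → 1[q1]101010
Step 12: δ(q1, 1) = (q1, 1, L) → [q1]1101010
Step 13: δ(q1, 1) = (q1, 1, L) → [q1]□1101010
Step 14: δ(q1, □) = (qA, □, R) → □[qA]1101010

The machine reaches the accept state qA and halts.

Answer: Accept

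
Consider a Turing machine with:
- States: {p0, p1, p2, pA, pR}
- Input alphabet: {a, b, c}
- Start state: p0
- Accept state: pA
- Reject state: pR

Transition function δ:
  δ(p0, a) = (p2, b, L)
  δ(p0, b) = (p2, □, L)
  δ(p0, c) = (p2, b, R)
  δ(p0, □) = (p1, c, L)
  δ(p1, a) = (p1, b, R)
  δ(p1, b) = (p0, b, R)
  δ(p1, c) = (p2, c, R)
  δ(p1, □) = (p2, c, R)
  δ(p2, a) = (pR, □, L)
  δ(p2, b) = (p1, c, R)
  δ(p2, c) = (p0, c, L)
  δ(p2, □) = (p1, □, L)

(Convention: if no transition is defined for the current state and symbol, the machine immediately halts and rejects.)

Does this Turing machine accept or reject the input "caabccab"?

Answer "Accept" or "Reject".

Execution trace:
Initial: [p0]caabccab
Step 1: δ(p0, c) = (p2, b, R) → b[p2]aabccab
Step 2: δ(p2, a) = (pR, □, L) → [pR]b□abccab

The machine reaches the reject state pR and halts.

Answer: Reject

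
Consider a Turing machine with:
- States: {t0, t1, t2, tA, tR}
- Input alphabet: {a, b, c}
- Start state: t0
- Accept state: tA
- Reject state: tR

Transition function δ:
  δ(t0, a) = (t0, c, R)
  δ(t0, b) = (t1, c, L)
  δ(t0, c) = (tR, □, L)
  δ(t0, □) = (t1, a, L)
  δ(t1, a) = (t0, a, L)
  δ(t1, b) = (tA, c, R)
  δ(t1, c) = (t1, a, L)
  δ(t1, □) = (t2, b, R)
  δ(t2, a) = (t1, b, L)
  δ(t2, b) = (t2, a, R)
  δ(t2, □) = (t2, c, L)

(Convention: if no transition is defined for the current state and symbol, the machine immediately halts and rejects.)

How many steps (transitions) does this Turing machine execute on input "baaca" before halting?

Execution trace:
Initial: [t0]baaca
Step 1: δ(t0, b) = (t1, c, L) → [t1]□caaca
Step 2: δ(t1, □) = (t2, b, R) → b[t2]caaca

No transition is defined for δ(t2, c). By convention the machine halts and rejects.

The machine executed 2 steps before halting.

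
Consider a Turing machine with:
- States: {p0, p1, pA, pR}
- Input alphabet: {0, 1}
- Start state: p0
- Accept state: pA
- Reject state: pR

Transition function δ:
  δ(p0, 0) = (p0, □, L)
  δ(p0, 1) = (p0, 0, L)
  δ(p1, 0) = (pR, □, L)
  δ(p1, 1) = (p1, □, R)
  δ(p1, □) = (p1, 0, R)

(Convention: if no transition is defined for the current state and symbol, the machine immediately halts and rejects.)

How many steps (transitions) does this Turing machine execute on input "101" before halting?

Execution trace:
Initial: [p0]101
Step 1: δ(p0, 1) = (p0, 0, L) → [p0]□001

No transition is defined for δ(p0, □). By convention the machine halts and rejects.

The machine executed 1 step before halting.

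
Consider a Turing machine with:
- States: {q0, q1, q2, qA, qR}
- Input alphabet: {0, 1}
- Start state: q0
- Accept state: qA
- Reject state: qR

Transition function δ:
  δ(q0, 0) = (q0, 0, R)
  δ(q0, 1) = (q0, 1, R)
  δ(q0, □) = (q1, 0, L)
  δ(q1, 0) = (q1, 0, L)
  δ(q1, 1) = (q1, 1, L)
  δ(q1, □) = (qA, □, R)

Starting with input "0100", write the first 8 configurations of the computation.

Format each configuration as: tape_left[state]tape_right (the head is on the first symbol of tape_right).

Transitions applied:
Step 1: δ(q0, 0) = (q0, 0, R)
Step 2: δ(q0, 1) = (q0, 1, R)
Step 3: δ(q0, 0) = (q0, 0, R)
Step 4: δ(q0, 0) = (q0, 0, R)
Step 5: δ(q0, □) = (q1, 0, L)
Step 6: δ(q1, 0) = (q1, 0, L)
Step 7: δ(q1, 0) = (q1, 0, L)

The first 8 configurations are:
[q0]0100 ⊢ 0[q0]100 ⊢ 01[q0]00 ⊢ 010[q0]0 ⊢ 0100[q0]□ ⊢ 010[q1]00 ⊢ 01[q1]000 ⊢ 0[q1]1000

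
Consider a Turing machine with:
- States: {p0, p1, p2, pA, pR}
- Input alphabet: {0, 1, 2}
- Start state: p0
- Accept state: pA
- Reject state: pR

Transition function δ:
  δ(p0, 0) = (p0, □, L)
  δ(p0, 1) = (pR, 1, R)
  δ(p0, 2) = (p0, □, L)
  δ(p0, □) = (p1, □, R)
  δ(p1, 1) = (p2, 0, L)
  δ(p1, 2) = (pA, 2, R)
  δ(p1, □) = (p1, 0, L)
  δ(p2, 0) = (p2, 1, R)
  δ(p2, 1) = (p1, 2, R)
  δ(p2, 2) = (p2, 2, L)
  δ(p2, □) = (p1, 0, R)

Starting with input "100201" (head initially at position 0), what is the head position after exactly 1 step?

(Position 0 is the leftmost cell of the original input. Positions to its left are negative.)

Execution trace (head position shown):
Step 0: [p0]100201  (head at position 0)
Step 1: move right → 1[pR]00201  (head at position 1)

After 1 step, the head is at position 1.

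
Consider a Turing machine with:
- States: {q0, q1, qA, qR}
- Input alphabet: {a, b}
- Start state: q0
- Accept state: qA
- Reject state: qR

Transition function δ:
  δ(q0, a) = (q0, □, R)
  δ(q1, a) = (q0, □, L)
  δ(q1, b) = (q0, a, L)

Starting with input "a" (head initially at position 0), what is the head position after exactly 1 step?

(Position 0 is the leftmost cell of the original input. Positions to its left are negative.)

Execution trace (head position shown):
Step 0: [q0]a  (head at position 0)
Step 1: move right → □[q0]□  (head at position 1)

After 1 step, the head is at position 1.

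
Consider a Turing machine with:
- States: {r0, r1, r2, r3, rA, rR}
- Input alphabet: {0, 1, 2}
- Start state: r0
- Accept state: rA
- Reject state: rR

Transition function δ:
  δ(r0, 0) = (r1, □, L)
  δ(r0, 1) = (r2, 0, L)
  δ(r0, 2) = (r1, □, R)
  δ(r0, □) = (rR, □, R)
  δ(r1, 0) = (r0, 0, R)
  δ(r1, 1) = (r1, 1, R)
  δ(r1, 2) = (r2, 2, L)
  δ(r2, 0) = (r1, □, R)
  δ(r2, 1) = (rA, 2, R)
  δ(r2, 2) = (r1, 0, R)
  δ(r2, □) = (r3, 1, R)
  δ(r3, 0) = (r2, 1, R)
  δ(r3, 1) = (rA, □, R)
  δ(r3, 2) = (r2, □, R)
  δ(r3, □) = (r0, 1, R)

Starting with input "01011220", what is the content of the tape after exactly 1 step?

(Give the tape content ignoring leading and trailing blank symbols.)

Execution trace:
Initial: [r0]01011220
Step 1: δ(r0, 0) = (r1, □, L) → [r1]□□1011220

No transition is defined for δ(r1, □). By convention the machine halts and rejects.

After 1 step, the tape (ignoring leading/trailing blanks) is: 1011220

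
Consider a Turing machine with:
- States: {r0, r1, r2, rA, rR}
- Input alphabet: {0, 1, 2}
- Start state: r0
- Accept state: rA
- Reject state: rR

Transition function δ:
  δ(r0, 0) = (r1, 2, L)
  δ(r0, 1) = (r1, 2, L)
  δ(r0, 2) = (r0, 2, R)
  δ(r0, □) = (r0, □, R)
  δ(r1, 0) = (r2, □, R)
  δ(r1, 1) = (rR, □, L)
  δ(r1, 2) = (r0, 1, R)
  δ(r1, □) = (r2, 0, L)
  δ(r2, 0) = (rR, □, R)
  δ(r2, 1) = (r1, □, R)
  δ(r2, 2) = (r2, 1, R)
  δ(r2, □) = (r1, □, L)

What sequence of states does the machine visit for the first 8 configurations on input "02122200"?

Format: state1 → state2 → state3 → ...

Execution trace:
Initial: [r0]02122200
Step 1: δ(r0, 0) = (r1, 2, L) → [r1]□22122200
Step 2: δ(r1, □) = (r2, 0, L) → [r2]□022122200
Step 3: δ(r2, □) = (r1, □, L) → [r1]□□022122200
Step 4: δ(r1, □) = (r2, 0, L) → [r2]□0□022122200
Step 5: δ(r2, □) = (r1, □, L) → [r1]□□0□022122200
Step 6: δ(r1, □) = (r2, 0, L) → [r2]□0□0□022122200
Step 7: δ(r2, □) = (r1, □, L) → [r1]□□0□0□022122200

State sequence: r0 → r1 → r2 → r1 → r2 → r1 → r2 → r1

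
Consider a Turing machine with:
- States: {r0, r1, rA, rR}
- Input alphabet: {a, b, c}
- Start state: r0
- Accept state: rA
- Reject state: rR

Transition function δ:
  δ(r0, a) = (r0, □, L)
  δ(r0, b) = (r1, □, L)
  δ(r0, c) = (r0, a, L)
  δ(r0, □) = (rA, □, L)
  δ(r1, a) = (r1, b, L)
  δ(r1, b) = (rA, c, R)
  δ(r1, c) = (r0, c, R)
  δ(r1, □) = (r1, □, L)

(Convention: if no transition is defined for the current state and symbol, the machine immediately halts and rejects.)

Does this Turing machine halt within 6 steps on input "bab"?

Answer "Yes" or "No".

Execution trace:
Initial: [r0]bab
Step 1: δ(r0, b) = (r1, □, L) → [r1]□□ab
Step 2: δ(r1, □) = (r1, □, L) → [r1]□□□ab
Step 3: δ(r1, □) = (r1, □, L) → [r1]□□□□ab
Step 4: δ(r1, □) = (r1, □, L) → [r1]□□□□□ab
Step 5: δ(r1, □) = (r1, □, L) → [r1]□□□□□□ab
Step 6: δ(r1, □) = (r1, □, L) → [r1]□□□□□□□ab

The machine has not reached a halting state after 6 steps.
The machine did not halt within the 6-step bound.

Answer: No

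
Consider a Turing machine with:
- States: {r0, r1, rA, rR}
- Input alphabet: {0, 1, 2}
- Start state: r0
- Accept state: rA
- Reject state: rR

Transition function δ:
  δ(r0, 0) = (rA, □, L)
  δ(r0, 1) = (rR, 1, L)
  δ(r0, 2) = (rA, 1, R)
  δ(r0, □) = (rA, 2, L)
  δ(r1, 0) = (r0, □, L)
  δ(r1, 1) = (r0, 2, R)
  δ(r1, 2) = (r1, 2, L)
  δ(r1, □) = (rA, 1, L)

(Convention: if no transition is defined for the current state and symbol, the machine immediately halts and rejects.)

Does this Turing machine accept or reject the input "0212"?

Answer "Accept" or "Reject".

Execution trace:
Initial: [r0]0212
Step 1: δ(r0, 0) = (rA, □, L) → [rA]□□212

The machine reaches the accept state rA and halts.

Answer: Accept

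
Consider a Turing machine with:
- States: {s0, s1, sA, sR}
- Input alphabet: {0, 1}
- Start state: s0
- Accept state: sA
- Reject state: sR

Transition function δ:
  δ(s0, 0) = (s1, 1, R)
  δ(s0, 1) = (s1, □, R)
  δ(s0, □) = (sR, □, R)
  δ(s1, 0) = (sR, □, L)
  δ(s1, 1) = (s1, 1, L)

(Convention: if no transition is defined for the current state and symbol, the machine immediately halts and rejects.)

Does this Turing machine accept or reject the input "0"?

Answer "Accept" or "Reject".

Execution trace:
Initial: [s0]0
Step 1: δ(s0, 0) = (s1, 1, R) → 1[s1]□

No transition is defined for δ(s1, □). By convention the machine halts and rejects.

Answer: Reject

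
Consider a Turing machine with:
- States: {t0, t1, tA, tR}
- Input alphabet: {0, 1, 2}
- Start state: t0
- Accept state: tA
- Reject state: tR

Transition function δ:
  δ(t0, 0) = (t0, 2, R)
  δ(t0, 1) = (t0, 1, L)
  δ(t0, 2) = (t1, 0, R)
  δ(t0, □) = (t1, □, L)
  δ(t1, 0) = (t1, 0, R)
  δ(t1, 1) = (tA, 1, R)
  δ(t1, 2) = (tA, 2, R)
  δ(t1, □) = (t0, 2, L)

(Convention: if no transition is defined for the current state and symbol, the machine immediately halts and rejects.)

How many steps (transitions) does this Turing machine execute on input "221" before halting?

Execution trace:
Initial: [t0]221
Step 1: δ(t0, 2) = (t1, 0, R) → 0[t1]21
Step 2: δ(t1, 2) = (tA, 2, R) → 02[tA]1

The machine reaches the accept state tA and halts.

The machine executed 2 steps before halting.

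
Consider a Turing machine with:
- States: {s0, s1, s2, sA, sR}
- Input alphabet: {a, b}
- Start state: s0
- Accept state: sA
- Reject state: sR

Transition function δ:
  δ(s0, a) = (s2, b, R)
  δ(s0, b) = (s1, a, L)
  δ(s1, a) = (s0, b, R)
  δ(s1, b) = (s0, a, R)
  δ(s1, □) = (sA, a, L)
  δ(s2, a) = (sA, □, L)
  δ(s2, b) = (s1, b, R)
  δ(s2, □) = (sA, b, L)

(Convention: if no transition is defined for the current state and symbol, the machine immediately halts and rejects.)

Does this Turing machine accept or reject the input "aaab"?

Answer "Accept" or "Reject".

Execution trace:
Initial: [s0]aaab
Step 1: δ(s0, a) = (s2, b, R) → b[s2]aab
Step 2: δ(s2, a) = (sA, □, L) → [sA]b□ab

The machine reaches the accept state sA and halts.

Answer: Accept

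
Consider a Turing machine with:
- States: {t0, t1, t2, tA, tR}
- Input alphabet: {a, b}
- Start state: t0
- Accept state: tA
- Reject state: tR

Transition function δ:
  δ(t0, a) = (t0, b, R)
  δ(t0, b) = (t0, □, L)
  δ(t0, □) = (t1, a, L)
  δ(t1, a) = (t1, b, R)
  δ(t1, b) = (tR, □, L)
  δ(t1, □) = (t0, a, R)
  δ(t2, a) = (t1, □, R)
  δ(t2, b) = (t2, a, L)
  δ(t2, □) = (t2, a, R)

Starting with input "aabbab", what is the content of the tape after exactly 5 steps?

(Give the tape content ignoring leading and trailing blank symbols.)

Execution trace:
Initial: [t0]aabbab
Step 1: δ(t0, a) = (t0, b, R) → b[t0]abbab
Step 2: δ(t0, a) = (t0, b, R) → bb[t0]bbab
Step 3: δ(t0, b) = (t0, □, L) → b[t0]b□bab
Step 4: δ(t0, b) = (t0, □, L) → [t0]b□□bab
Step 5: δ(t0, b) = (t0, □, L) → [t0]□□□□bab

After 5 steps, the tape (ignoring leading/trailing blanks) is: bab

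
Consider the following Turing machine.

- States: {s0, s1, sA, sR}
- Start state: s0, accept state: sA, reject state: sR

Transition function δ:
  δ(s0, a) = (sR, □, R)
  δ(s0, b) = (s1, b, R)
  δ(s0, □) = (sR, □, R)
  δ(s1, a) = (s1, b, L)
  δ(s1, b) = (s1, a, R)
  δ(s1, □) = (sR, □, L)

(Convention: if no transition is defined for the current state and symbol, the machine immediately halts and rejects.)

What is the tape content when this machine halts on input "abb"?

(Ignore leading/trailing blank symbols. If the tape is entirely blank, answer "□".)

Execution trace:
Initial: [s0]abb
Step 1: δ(s0, a) = (sR, □, R) → □[sR]bb

The machine reaches the reject state sR and halts.

Final tape (ignoring leading/trailing blanks): bb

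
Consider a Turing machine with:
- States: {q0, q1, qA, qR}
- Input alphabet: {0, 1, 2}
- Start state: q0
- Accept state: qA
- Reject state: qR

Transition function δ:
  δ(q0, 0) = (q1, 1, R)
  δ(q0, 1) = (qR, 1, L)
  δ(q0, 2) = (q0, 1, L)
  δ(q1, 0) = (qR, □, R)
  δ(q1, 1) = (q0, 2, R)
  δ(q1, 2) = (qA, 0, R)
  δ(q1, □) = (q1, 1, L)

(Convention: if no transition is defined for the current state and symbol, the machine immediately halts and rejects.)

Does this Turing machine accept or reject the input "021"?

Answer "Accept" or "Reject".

Execution trace:
Initial: [q0]021
Step 1: δ(q0, 0) = (q1, 1, R) → 1[q1]21
Step 2: δ(q1, 2) = (qA, 0, R) → 10[qA]1

The machine reaches the accept state qA and halts.

Answer: Accept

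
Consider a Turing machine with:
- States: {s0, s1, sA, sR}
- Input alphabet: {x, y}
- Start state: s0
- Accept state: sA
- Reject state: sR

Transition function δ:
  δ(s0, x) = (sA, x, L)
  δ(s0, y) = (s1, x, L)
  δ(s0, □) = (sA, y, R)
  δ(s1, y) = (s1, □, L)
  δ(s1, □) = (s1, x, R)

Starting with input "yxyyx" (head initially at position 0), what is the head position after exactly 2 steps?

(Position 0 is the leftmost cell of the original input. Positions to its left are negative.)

Execution trace (head position shown):
Step 0: [s0]yxyyx  (head at position 0)
Step 1: move left → [s1]□xxyyx  (head at position -1)
Step 2: move right → x[s1]xxyyx  (head at position 0)

After 2 steps, the head is at position 0.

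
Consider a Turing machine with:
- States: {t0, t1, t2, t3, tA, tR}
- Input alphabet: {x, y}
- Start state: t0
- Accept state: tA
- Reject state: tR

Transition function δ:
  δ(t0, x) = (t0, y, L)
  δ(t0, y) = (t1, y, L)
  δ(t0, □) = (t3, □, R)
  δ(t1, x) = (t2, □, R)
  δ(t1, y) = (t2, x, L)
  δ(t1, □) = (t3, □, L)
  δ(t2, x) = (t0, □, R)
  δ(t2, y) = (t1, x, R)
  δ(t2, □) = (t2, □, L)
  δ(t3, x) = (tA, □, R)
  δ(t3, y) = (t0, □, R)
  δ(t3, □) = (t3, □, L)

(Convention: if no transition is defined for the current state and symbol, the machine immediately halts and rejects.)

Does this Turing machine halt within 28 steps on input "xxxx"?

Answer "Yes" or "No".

Execution trace:
Initial: [t0]xxxx
Step 1: δ(t0, x) = (t0, y, L) → [t0]□yxxx
Step 2: δ(t0, □) = (t3, □, R) → □[t3]yxxx
Step 3: δ(t3, y) = (t0, □, R) → □□[t0]xxx
Step 4: δ(t0, x) = (t0, y, L) → □[t0]□yxx
Step 5: δ(t0, □) = (t3, □, R) → □□[t3]yxx
Step 6: δ(t3, y) = (t0, □, R) → □□□[t0]xx
Step 7: δ(t0, x) = (t0, y, L) → □□[t0]□yx
Step 8: δ(t0, □) = (t3, □, R) → □□□[t3]yx
Step 9: δ(t3, y) = (t0, □, R) → □□□□[t0]x
Step 10: δ(t0, x) = (t0, y, L) → □□□[t0]□y
Step 11: δ(t0, □) = (t3, □, R) → □□□□[t3]y
Step 12: δ(t3, y) = (t0, □, R) → □□□□□[t0]□
Step 13: δ(t0, □) = (t3, □, R) → □□□□□□[t3]□
Step 14: δ(t3, □) = (t3, □, L) → □□□□□[t3]□□
Step 15: δ(t3, □) = (t3, □, L) → □□□□[t3]□□□
Step 16: δ(t3, □) = (t3, □, L) → □□□[t3]□□□□
Step 17: δ(t3, □) = (t3, □, L) → □□[t3]□□□□□
Step 18: δ(t3, □) = (t3, □, L) → □[t3]□□□□□□
Step 19: δ(t3, □) = (t3, □, L) → [t3]□□□□□□□
Step 20: δ(t3, □) = (t3, □, L) → [t3]□□□□□□□□
Step 21: δ(t3, □) = (t3, □, L) → [t3]□□□□□□□□□
Step 22: δ(t3, □) = (t3, □, L) → [t3]□□□□□□□□□□
Step 23: δ(t3, □) = (t3, □, L) → [t3]□□□□□□□□□□□
Step 24: δ(t3, □) = (t3, □, L) → [t3]□□□□□□□□□□□□
Step 25: δ(t3, □) = (t3, □, L) → [t3]□□□□□□□□□□□□□
Step 26: δ(t3, □) = (t3, □, L) → [t3]□□□□□□□□□□□□□□
Step 27: δ(t3, □) = (t3, □, L) → [t3]□□□□□□□□□□□□□□□
Step 28: δ(t3, □) = (t3, □, L) → [t3]□□□□□□□□□□□□□□□□

The machine has not reached a halting state after 28 steps.
The machine did not halt within the 28-step bound.

Answer: No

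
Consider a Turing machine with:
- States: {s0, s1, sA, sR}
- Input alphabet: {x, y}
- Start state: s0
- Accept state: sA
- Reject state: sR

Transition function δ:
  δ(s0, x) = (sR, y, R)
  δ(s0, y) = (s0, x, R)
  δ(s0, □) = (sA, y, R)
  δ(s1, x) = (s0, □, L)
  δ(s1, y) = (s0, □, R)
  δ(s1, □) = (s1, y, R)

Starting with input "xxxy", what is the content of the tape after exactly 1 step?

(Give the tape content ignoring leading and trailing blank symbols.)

Execution trace:
Initial: [s0]xxxy
Step 1: δ(s0, x) = (sR, y, R) → y[sR]xxy

The machine reaches the reject state sR and halts.

After 1 step, the tape (ignoring leading/trailing blanks) is: yxxy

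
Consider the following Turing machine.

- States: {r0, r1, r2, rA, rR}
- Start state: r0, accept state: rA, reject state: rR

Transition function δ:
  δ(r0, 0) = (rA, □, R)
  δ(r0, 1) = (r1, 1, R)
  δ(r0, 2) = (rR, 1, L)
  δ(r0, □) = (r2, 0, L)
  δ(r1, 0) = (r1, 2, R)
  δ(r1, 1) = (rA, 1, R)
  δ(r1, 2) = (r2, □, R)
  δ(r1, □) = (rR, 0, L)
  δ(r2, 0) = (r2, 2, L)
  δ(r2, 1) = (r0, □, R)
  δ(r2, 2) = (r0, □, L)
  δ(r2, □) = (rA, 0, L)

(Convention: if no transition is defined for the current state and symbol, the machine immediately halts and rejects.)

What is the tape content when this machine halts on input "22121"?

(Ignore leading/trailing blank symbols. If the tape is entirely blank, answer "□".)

Execution trace:
Initial: [r0]22121
Step 1: δ(r0, 2) = (rR, 1, L) → [rR]□12121

The machine reaches the reject state rR and halts.

Final tape (ignoring leading/trailing blanks): 12121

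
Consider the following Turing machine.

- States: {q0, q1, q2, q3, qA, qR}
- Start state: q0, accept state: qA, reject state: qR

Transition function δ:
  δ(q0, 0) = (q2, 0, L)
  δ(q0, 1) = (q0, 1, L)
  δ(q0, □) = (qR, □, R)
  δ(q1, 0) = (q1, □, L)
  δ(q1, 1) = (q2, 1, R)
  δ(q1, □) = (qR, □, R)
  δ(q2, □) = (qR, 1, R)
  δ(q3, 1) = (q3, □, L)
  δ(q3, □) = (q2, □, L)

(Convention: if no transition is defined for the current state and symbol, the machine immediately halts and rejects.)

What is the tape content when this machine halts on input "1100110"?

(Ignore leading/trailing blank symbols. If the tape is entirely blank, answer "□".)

Execution trace:
Initial: [q0]1100110
Step 1: δ(q0, 1) = (q0, 1, L) → [q0]□1100110
Step 2: δ(q0, □) = (qR, □, R) → □[qR]1100110

The machine reaches the reject state qR and halts.

Final tape (ignoring leading/trailing blanks): 1100110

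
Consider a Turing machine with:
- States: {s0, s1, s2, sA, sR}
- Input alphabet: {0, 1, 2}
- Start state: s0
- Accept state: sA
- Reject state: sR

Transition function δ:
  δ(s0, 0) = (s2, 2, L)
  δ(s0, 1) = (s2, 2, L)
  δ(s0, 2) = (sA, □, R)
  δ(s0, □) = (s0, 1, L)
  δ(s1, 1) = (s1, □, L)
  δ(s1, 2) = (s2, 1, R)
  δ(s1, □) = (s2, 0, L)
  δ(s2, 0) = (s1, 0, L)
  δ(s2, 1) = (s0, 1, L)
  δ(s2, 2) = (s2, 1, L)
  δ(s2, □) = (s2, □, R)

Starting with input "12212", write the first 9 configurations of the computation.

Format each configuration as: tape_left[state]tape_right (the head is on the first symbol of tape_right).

Transitions applied:
Step 1: δ(s0, 1) = (s2, 2, L)
Step 2: δ(s2, □) = (s2, □, R)
Step 3: δ(s2, 2) = (s2, 1, L)
Step 4: δ(s2, □) = (s2, □, R)
Step 5: δ(s2, 1) = (s0, 1, L)
Step 6: δ(s0, □) = (s0, 1, L)
Step 7: δ(s0, □) = (s0, 1, L)
Step 8: δ(s0, □) = (s0, 1, L)

The first 9 configurations are:
[s0]12212 ⊢ [s2]□22212 ⊢ □[s2]22212 ⊢ [s2]□12212 ⊢ □[s2]12212 ⊢ [s0]□12212 ⊢ [s0]□112212 ⊢ [s0]□1112212 ⊢ [s0]□11112212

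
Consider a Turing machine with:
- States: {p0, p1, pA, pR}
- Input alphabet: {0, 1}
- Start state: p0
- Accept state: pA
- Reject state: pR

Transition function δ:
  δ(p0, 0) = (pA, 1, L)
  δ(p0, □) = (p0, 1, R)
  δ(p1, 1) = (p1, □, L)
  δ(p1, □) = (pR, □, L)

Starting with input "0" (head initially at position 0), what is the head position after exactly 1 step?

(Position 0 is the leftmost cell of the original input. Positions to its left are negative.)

Execution trace (head position shown):
Step 0: [p0]0  (head at position 0)
Step 1: move left → [pA]□1  (head at position -1)

After 1 step, the head is at position -1.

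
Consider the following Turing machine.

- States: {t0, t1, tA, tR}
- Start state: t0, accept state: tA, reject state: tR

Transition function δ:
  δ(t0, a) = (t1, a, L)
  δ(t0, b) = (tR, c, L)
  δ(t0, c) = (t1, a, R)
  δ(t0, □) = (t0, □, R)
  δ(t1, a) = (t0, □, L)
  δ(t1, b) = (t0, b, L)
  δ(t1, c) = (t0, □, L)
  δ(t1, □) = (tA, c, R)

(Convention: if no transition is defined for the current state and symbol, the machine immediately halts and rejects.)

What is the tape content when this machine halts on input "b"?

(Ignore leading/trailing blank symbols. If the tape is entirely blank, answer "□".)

Execution trace:
Initial: [t0]b
Step 1: δ(t0, b) = (tR, c, L) → [tR]□c

The machine reaches the reject state tR and halts.

Final tape (ignoring leading/trailing blanks): c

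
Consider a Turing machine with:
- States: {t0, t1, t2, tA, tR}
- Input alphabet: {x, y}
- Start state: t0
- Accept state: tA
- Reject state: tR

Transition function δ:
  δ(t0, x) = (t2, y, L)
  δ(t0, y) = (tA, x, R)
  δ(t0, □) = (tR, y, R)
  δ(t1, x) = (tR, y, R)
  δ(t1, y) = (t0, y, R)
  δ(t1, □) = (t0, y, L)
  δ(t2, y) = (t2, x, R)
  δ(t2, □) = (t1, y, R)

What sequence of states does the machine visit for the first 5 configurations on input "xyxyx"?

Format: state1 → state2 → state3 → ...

Execution trace:
Initial: [t0]xyxyx
Step 1: δ(t0, x) = (t2, y, L) → [t2]□yyxyx
Step 2: δ(t2, □) = (t1, y, R) → y[t1]yyxyx
Step 3: δ(t1, y) = (t0, y, R) → yy[t0]yxyx
Step 4: δ(t0, y) = (tA, x, R) → yyx[tA]xyx

The machine reaches the accept state tA and halts.

State sequence: t0 → t2 → t1 → t0 → tA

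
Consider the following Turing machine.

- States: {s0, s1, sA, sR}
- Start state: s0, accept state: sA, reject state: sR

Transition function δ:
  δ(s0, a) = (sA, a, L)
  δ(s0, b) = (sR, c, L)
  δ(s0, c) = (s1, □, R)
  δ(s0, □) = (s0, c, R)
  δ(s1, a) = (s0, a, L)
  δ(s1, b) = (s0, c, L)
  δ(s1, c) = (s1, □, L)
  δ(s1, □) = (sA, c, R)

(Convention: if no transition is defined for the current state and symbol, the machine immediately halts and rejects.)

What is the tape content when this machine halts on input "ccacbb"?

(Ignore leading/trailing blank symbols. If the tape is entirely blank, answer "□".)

Execution trace:
Initial: [s0]ccacbb
Step 1: δ(s0, c) = (s1, □, R) → □[s1]cacbb
Step 2: δ(s1, c) = (s1, □, L) → [s1]□□acbb
Step 3: δ(s1, □) = (sA, c, R) → c[sA]□acbb

The machine reaches the accept state sA and halts.

Final tape (ignoring leading/trailing blanks): c□acbb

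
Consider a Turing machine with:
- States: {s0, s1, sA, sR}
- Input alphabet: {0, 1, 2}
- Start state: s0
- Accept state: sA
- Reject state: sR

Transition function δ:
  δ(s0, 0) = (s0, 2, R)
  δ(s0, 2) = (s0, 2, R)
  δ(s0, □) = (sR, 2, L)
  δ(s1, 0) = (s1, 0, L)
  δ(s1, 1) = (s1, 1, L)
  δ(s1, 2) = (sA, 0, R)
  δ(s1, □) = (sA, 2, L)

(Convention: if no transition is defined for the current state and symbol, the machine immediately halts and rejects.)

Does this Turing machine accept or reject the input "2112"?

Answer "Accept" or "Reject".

Execution trace:
Initial: [s0]2112
Step 1: δ(s0, 2) = (s0, 2, R) → 2[s0]112

No transition is defined for δ(s0, 1). By convention the machine halts and rejects.

Answer: Reject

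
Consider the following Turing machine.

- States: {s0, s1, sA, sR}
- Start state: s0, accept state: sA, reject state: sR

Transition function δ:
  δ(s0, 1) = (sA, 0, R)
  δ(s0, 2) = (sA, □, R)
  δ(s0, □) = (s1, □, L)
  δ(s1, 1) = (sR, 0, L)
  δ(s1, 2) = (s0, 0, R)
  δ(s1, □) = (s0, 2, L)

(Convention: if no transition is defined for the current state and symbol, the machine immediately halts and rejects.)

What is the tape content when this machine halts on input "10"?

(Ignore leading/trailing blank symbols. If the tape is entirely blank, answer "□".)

Execution trace:
Initial: [s0]10
Step 1: δ(s0, 1) = (sA, 0, R) → 0[sA]0

The machine reaches the accept state sA and halts.

Final tape (ignoring leading/trailing blanks): 00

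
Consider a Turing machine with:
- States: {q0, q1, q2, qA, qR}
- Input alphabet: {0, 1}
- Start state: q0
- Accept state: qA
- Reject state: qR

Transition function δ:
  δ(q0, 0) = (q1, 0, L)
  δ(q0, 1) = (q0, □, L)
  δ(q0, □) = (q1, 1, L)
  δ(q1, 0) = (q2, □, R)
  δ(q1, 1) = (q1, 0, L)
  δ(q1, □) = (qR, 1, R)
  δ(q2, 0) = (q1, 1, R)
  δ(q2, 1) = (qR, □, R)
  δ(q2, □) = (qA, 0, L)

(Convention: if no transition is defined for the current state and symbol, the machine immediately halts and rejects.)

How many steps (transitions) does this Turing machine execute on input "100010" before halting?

Execution trace:
Initial: [q0]100010
Step 1: δ(q0, 1) = (q0, □, L) → [q0]□□00010
Step 2: δ(q0, □) = (q1, 1, L) → [q1]□1□00010
Step 3: δ(q1, □) = (qR, 1, R) → 1[qR]1□00010

The machine reaches the reject state qR and halts.

The machine executed 3 steps before halting.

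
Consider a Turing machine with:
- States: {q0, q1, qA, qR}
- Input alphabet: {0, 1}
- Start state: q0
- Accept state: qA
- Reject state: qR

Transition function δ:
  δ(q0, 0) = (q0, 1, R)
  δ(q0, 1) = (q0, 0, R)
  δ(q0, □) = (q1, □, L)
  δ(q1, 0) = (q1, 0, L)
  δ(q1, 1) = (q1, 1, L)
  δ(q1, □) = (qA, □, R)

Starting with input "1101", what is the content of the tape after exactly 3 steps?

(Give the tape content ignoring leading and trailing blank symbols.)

Execution trace:
Initial: [q0]1101
Step 1: δ(q0, 1) = (q0, 0, R) → 0[q0]101
Step 2: δ(q0, 1) = (q0, 0, R) → 00[q0]01
Step 3: δ(q0, 0) = (q0, 1, R) → 001[q0]1

After 3 steps, the tape (ignoring leading/trailing blanks) is: 0011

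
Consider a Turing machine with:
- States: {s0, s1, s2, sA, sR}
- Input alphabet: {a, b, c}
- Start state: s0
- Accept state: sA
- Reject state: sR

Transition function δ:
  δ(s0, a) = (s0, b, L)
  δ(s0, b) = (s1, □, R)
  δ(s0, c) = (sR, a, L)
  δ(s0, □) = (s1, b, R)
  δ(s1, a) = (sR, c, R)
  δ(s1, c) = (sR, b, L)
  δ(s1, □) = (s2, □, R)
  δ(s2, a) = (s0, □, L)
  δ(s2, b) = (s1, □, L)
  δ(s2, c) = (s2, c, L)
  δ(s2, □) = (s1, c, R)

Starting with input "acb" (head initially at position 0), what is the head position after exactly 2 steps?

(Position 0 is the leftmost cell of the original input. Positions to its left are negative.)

Execution trace (head position shown):
Step 0: [s0]acb  (head at position 0)
Step 1: move left → [s0]□bcb  (head at position -1)
Step 2: move right → b[s1]bcb  (head at position 0)

After 2 steps, the head is at position 0.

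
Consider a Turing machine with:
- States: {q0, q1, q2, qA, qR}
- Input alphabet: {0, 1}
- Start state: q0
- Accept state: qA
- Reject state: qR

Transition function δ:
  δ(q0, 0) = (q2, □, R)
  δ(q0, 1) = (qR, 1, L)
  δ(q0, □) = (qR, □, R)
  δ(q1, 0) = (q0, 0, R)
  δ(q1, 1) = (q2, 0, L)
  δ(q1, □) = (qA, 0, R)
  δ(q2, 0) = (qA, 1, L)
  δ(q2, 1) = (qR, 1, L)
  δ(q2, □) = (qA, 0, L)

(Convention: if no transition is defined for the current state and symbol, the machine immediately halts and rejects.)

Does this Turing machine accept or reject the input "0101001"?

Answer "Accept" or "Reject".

Execution trace:
Initial: [q0]0101001
Step 1: δ(q0, 0) = (q2, □, R) → □[q2]101001
Step 2: δ(q2, 1) = (qR, 1, L) → [qR]□101001

The machine reaches the reject state qR and halts.

Answer: Reject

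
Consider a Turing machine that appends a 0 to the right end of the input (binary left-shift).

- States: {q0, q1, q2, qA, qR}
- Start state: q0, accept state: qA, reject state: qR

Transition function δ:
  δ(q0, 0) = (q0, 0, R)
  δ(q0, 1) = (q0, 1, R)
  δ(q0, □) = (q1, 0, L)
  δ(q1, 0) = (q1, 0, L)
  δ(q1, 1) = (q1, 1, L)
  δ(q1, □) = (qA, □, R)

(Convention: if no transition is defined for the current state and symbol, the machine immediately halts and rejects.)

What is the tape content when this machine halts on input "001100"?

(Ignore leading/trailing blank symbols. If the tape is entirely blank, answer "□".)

Execution trace:
Initial: [q0]001100
Step 1: δ(q0, 0) = (q0, 0, R) → 0[q0]01100
Step 2: δ(q0, 0) = (q0, 0, R) → 00[q0]1100
Step 3: δ(q0, 1) = (q0, 1, R) → 001[q0]100
Step 4: δ(q0, 1) = (q0, 1, R) → 0011[q0]00
Step 5: δ(q0, 0) = (q0, 0, R) → 00110[q0]0
Step 6: δ(q0, 0) = (q0, 0, R) → 001100[q0]□
Step 7: δ(q0, □) = (q1, 0, L) → 00110[q1]00
Step 8: δ(q1, 0) = (q1, 0, L) → 0011[q1]000
Step 9: δ(q1, 0) = (q1, 0, L) → 001[q1]1000
Step 10: δ(q1, 1) = (q1, 1, L) → 00[q1]11000
Step 11: δ(q1, 1) = (q1, 1, L) → 0[q1]011000
Step 12: δ(q1, 0) = (q1, 0, L) → [q1]0011000
Step 13: δ(q1, 0) = (q1, 0, L) → [q1]□0011000
Step 14: δ(q1, □) = (qA, □, R) → □[qA]0011000

The machine reaches the accept state qA and halts.

Final tape (ignoring leading/trailing blanks): 0011000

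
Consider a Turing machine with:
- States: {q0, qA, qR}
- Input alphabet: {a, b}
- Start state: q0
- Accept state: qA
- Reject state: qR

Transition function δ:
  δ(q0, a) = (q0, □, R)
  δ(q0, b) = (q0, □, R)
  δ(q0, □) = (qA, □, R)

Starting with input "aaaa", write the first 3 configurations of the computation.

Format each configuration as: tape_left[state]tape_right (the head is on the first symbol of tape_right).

Transitions applied:
Step 1: δ(q0, a) = (q0, □, R)
Step 2: δ(q0, a) = (q0, □, R)

The first 3 configurations are:
[q0]aaaa ⊢ □[q0]aaa ⊢ □□[q0]aa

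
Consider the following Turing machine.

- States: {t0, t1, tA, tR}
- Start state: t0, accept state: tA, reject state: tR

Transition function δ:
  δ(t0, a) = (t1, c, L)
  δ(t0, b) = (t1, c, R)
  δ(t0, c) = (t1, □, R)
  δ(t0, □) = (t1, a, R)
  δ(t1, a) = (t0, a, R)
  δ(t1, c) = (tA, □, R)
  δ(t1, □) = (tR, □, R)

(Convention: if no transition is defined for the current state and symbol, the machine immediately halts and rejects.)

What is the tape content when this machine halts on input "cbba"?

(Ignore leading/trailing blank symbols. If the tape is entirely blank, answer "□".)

Execution trace:
Initial: [t0]cbba
Step 1: δ(t0, c) = (t1, □, R) → □[t1]bba

No transition is defined for δ(t1, b). By convention the machine halts and rejects.

Final tape (ignoring leading/trailing blanks): bba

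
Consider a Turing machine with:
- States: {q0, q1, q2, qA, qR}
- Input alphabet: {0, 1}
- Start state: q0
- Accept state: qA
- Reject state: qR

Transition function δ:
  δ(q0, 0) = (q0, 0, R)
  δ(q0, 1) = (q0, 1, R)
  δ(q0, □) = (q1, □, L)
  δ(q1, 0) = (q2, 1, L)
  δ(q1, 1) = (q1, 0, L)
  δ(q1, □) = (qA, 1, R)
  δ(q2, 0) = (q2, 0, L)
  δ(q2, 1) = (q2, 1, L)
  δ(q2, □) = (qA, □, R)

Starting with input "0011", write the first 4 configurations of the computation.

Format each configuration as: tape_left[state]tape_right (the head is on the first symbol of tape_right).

Transitions applied:
Step 1: δ(q0, 0) = (q0, 0, R)
Step 2: δ(q0, 0) = (q0, 0, R)
Step 3: δ(q0, 1) = (q0, 1, R)

The first 4 configurations are:
[q0]0011 ⊢ 0[q0]011 ⊢ 00[q0]11 ⊢ 001[q0]1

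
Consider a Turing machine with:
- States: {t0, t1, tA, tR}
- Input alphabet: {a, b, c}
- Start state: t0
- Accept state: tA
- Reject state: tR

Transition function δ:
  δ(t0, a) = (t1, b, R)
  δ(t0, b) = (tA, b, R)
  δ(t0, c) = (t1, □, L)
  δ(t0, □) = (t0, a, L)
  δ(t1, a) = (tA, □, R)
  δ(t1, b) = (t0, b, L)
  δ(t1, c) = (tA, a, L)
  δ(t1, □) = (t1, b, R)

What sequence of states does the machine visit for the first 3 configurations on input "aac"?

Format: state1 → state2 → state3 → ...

Execution trace:
Initial: [t0]aac
Step 1: δ(t0, a) = (t1, b, R) → b[t1]ac
Step 2: δ(t1, a) = (tA, □, R) → b□[tA]c

The machine reaches the accept state tA and halts.

State sequence: t0 → t1 → tA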